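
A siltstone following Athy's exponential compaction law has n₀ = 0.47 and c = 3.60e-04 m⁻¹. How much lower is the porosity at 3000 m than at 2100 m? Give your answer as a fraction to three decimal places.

Working in km (1 km = 1000 m; c in km⁻¹ = c in m⁻¹ × 1000):
n(2.1) = 0.47·e^(−0.36×2.1) = 0.2207
n(3) = 0.47·e^(−0.36×3) = 0.1596
Δn = 0.2207 − 0.1596 = 0.0611

0.061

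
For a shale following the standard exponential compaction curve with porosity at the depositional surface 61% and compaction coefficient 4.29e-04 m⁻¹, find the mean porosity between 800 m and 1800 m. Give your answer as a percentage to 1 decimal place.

35.2%

Working in km (1 km = 1000 m; β in km⁻¹ = β in m⁻¹ × 1000):
⟨phi⟩ = (1/(z₂−z₁)) ∫ phi₀ e^(−βz) dz = phi₀·(e^(−β·z₁) − e^(−β·z₂)) / (β·(z₂−z₁))
e^(−0.429×0.8) = 0.7095; e^(−0.429×1.8) = 0.4620
⟨phi⟩ = 0.61 × (0.7095 − 0.4620) / (0.429 × 1) = 0.61 × 0.5769 = 0.3519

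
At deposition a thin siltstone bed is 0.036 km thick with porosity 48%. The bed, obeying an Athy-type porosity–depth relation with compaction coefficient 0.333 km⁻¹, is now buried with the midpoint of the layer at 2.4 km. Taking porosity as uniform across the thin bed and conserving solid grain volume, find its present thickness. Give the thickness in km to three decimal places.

0.024 km

Porosity at 2.4 km: phi = 0.48·exp(−0.333×2.4) = 0.2159
Solid-volume conservation: h(1−phi) = h₀(1−phi₀) ⇒ h = h₀·(1−phi₀)/(1−phi)
h = 0.036 × (1 − 0.48)/(1 − 0.2159) = 0.036 × 0.6631 = 0.0239 km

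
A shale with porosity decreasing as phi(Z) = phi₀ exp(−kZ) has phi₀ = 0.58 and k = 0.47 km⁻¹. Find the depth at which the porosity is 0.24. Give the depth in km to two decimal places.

1.88 km

Invert Athy's law: Z = ln(phi₀/phi) / k
Z = ln(0.58/0.24) / 0.47 = ln(2.417) / 0.47 = 0.8824 / 0.47 = 1.877 km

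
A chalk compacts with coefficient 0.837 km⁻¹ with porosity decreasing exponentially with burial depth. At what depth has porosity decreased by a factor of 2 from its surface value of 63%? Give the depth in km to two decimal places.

n/n₀ = 1/2 ⇒ exp(−β·d) = 1/2 ⇒ d = ln(2) / β
d = 0.6931 / 0.837 = 0.828 km

0.83 km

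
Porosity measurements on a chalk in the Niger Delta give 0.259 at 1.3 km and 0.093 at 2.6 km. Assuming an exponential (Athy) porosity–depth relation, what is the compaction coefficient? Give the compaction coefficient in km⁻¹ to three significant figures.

0.788 km⁻¹

Athy: phi(z) = phi₀ e^(−kz) ⇒ phi₁/phi₂ = e^{k(z₂−z₁)} ⇒ k = ln(phi₁/phi₂)/(z₂−z₁)
k = ln(0.259/0.093) / (2.6 − 1.3) = ln(2.785) / 1.3 = 1.0242 / 1.3 = 0.7879 km⁻¹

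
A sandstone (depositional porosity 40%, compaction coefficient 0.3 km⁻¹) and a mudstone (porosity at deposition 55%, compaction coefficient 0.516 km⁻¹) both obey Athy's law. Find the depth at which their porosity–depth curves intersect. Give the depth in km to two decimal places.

1.47 km

Set n₀ₐ e^(−cₐz) = n₀ᵦ e^(−cᵦz) ⇒ ln(n₀ₐ/n₀ᵦ) = (cₐ − cᵦ)·z
z = ln(0.4/0.55) / (0.3 − 0.516) = -0.3185 / -0.216 = 1.474 km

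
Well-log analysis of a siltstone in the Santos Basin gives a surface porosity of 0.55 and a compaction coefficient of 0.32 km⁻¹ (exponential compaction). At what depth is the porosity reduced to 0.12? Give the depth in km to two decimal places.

Invert Athy's law: d = ln(phi₀/phi) / c
d = ln(0.55/0.12) / 0.32 = ln(4.583) / 0.32 = 1.5224 / 0.32 = 4.758 km

4.76 km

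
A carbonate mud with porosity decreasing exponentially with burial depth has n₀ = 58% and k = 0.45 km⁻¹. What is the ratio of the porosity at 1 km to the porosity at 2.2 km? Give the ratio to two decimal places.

1.72

n(d₁)/n(d₂) = e^(−k·d₁)/e^(−k·d₂) = e^{k(d₂−d₁)}
= exp(0.45 × 1.2) = exp(0.54) = 1.7160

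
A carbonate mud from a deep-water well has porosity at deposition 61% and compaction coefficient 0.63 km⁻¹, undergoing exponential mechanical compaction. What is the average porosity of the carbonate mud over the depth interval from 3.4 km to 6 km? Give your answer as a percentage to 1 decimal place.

3.5%

⟨phi⟩ = (1/(d₂−d₁)) ∫ phi₀ e^(−βd) dd = phi₀·(e^(−β·d₁) − e^(−β·d₂)) / (β·(d₂−d₁))
e^(−0.63×3.4) = 0.1174; e^(−0.63×6) = 0.0228
⟨phi⟩ = 0.61 × (0.1174 − 0.0228) / (0.63 × 2.6) = 0.61 × 0.0578 = 0.0352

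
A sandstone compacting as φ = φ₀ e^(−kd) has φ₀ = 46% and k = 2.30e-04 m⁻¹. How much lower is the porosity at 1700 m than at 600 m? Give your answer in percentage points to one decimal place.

9.0 percentage points

Working in km (1 km = 1000 m; k in km⁻¹ = k in m⁻¹ × 1000):
φ(0.6) = 0.46·e^(−0.23×0.6) = 0.4007
φ(1.7) = 0.46·e^(−0.23×1.7) = 0.3111
Δφ = 0.4007 − 0.3111 = 0.0896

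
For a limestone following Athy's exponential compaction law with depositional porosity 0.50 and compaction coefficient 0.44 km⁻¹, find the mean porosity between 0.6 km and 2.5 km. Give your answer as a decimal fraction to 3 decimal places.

⟨n⟩ = (1/(d₂−d₁)) ∫ n₀ e^(−βd) dd = n₀·(e^(−β·d₁) − e^(−β·d₂)) / (β·(d₂−d₁))
e^(−0.44×0.6) = 0.7680; e^(−0.44×2.5) = 0.3329
⟨n⟩ = 0.5 × (0.7680 − 0.3329) / (0.44 × 1.9) = 0.5 × 0.5205 = 0.2602

0.260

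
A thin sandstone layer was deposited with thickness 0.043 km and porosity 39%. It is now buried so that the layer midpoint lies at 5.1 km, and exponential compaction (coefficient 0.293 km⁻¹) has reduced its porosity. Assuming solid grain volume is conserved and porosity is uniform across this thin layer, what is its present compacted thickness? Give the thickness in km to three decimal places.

Porosity at 5.1 km: phi = 0.39·exp(−0.293×5.1) = 0.0875
Solid-volume conservation: h(1−phi) = h₀(1−phi₀) ⇒ h = h₀·(1−phi₀)/(1−phi)
h = 0.043 × (1 − 0.39)/(1 − 0.0875) = 0.043 × 0.6685 = 0.0287 km

0.029 km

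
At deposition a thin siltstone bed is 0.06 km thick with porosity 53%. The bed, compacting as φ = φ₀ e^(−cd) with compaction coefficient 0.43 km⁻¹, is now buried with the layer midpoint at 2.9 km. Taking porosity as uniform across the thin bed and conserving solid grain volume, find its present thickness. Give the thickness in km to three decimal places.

Porosity at 2.9 km: φ = 0.53·exp(−0.43×2.9) = 0.1523
Solid-volume conservation: h(1−φ) = h₀(1−φ₀) ⇒ h = h₀·(1−φ₀)/(1−φ)
h = 0.06 × (1 − 0.53)/(1 − 0.1523) = 0.06 × 0.5544 = 0.0333 km

0.033 km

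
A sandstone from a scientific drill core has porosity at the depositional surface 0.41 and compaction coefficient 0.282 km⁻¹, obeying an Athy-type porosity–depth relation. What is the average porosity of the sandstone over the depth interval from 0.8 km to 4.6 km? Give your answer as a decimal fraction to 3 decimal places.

⟨phi⟩ = (1/(z₂−z₁)) ∫ phi₀ e^(−βz) dz = phi₀·(e^(−β·z₁) − e^(−β·z₂)) / (β·(z₂−z₁))
e^(−0.282×0.8) = 0.7980; e^(−0.282×4.6) = 0.2733
⟨phi⟩ = 0.41 × (0.7980 − 0.2733) / (0.282 × 3.8) = 0.41 × 0.4897 = 0.2008

0.201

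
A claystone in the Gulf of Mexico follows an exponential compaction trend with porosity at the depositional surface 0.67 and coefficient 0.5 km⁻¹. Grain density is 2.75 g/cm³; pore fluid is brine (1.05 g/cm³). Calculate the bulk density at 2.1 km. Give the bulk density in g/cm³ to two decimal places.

Porosity at depth: phi = 0.67·exp(−0.5×2.1) = 0.67×0.3499 = 0.2345
Bulk density: ρ_b = (1−phi)ρ_g + phi·ρ_f = 0.7655×2.75 + 0.2345×1.05
       = 2.105 + 0.246 = 2.351 g/cm³

2.35 g/cm³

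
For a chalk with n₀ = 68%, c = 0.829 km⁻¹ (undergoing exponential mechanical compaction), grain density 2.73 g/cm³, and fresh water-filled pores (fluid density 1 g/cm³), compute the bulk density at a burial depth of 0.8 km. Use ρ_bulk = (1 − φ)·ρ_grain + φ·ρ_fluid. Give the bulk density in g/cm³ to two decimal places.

Porosity at depth: n = 0.68·exp(−0.829×0.8) = 0.68×0.5152 = 0.3503
Bulk density: ρ_b = (1−n)ρ_g + n·ρ_f = 0.6497×2.73 + 0.3503×1
       = 1.774 + 0.350 = 2.124 g/cm³

2.12 g/cm³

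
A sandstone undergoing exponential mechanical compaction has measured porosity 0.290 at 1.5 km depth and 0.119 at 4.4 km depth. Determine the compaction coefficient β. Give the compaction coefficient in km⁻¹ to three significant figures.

Athy: φ(z) = φ₀ e^(−βz) ⇒ φ₁/φ₂ = e^{β(z₂−z₁)} ⇒ β = ln(φ₁/φ₂)/(z₂−z₁)
β = ln(0.29/0.119) / (4.4 − 1.5) = ln(2.437) / 2.9 = 0.8908 / 2.9 = 0.3072 km⁻¹

0.307 km⁻¹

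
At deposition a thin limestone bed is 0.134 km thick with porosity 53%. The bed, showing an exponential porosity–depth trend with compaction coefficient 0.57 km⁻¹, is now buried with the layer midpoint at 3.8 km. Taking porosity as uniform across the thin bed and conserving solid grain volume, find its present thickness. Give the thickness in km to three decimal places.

0.067 km

Porosity at 3.8 km: n = 0.53·exp(−0.57×3.8) = 0.0608
Solid-volume conservation: h(1−n) = h₀(1−n₀) ⇒ h = h₀·(1−n₀)/(1−n)
h = 0.134 × (1 − 0.53)/(1 − 0.0608) = 0.134 × 0.5004 = 0.0671 km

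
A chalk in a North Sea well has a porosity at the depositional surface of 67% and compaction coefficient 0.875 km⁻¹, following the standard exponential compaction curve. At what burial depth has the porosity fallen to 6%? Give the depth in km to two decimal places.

Invert Athy's law: z = ln(n₀/n) / β
z = ln(0.67/0.06) / 0.875 = ln(11.17) / 0.875 = 2.4129 / 0.875 = 2.758 km

2.76 km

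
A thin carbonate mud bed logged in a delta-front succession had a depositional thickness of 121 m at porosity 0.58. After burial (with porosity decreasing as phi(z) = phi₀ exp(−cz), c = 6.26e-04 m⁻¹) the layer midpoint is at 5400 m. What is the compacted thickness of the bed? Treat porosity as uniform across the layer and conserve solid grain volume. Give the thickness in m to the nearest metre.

Working in km (1 km = 1000 m; c in km⁻¹ = c in m⁻¹ × 1000):
Porosity at 5.4 km: phi = 0.58·exp(−0.626×5.4) = 0.0197
Solid-volume conservation: h(1−phi) = h₀(1−phi₀) ⇒ h = h₀·(1−phi₀)/(1−phi)
h = 0.121 × (1 − 0.58)/(1 − 0.0197) = 0.121 × 0.4285 = 0.0518 km

52 m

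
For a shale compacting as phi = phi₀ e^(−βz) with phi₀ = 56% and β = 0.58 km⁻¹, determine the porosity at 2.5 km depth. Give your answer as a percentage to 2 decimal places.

phi = phi₀·exp(−β·z) = 0.56 × exp(−0.58 × 2.5) = 0.56 × exp(−1.45)
  = 0.56 × 0.2346 = 0.1314

13.14%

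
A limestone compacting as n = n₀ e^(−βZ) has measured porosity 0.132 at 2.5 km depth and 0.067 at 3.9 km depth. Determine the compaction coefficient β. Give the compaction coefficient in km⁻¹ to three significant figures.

Athy: n(Z) = n₀ e^(−βZ) ⇒ n₁/n₂ = e^{β(Z₂−Z₁)} ⇒ β = ln(n₁/n₂)/(Z₂−Z₁)
β = ln(0.132/0.067) / (3.9 − 2.5) = ln(1.97) / 1.4 = 0.6781 / 1.4 = 0.4844 km⁻¹

0.484 km⁻¹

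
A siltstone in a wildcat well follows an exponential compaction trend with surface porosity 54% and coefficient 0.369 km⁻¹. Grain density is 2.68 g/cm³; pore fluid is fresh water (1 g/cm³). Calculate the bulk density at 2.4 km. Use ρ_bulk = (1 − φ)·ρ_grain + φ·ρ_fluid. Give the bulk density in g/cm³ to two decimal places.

2.31 g/cm³

Porosity at depth: n = 0.54·exp(−0.369×2.4) = 0.54×0.4125 = 0.2227
Bulk density: ρ_b = (1−n)ρ_g + n·ρ_f = 0.7773×2.68 + 0.2227×1
       = 2.083 + 0.223 = 2.306 g/cm³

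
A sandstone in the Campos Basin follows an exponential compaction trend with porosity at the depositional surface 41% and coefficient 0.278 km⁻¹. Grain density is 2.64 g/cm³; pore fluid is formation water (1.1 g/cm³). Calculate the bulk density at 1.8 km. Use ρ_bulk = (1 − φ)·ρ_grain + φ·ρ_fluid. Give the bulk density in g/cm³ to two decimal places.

2.26 g/cm³

Porosity at depth: n = 0.41·exp(−0.278×1.8) = 0.41×0.6063 = 0.2486
Bulk density: ρ_b = (1−n)ρ_g + n·ρ_f = 0.7514×2.64 + 0.2486×1.1
       = 1.984 + 0.273 = 2.257 g/cm³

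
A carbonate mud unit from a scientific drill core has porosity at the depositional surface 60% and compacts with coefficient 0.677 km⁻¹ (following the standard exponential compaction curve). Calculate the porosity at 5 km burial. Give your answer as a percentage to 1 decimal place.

n = n₀·exp(−c·d) = 0.6 × exp(−0.677 × 5) = 0.6 × exp(−3.385)
  = 0.6 × 0.0339 = 0.0203

2.0%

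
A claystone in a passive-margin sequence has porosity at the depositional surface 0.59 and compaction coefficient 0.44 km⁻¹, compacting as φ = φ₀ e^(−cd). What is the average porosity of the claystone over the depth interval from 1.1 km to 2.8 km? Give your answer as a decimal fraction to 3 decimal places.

⟨φ⟩ = (1/(d₂−d₁)) ∫ φ₀ e^(−cd) dd = φ₀·(e^(−c·d₁) − e^(−c·d₂)) / (c·(d₂−d₁))
e^(−0.44×1.1) = 0.6163; e^(−0.44×2.8) = 0.2917
⟨φ⟩ = 0.59 × (0.6163 − 0.2917) / (0.44 × 1.7) = 0.59 × 0.4340 = 0.2560

0.256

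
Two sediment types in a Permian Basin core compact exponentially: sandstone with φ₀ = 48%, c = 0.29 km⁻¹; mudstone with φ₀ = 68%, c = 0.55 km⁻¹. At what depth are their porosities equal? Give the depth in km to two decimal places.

Set φ₀ₐ e^(−cₐd) = φ₀ᵦ e^(−cᵦd) ⇒ ln(φ₀ₐ/φ₀ᵦ) = (cₐ − cᵦ)·d
d = ln(0.48/0.68) / (0.29 − 0.55) = -0.3483 / -0.26 = 1.340 km

1.34 km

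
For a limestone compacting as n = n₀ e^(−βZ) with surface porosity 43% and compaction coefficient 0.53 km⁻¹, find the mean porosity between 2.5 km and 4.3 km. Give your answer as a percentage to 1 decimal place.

7.4%

⟨n⟩ = (1/(Z₂−Z₁)) ∫ n₀ e^(−βZ) dZ = n₀·(e^(−β·Z₁) − e^(−β·Z₂)) / (β·(Z₂−Z₁))
e^(−0.53×2.5) = 0.2658; e^(−0.53×4.3) = 0.1024
⟨n⟩ = 0.43 × (0.2658 − 0.1024) / (0.53 × 1.8) = 0.43 × 0.1713 = 0.0737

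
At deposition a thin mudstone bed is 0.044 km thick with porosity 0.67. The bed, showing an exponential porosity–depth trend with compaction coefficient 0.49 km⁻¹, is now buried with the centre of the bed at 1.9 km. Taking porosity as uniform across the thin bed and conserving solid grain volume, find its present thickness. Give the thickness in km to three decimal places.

Porosity at 1.9 km: n = 0.67·exp(−0.49×1.9) = 0.2641
Solid-volume conservation: h(1−n) = h₀(1−n₀) ⇒ h = h₀·(1−n₀)/(1−n)
h = 0.044 × (1 − 0.67)/(1 − 0.2641) = 0.044 × 0.4484 = 0.0197 km

0.020 km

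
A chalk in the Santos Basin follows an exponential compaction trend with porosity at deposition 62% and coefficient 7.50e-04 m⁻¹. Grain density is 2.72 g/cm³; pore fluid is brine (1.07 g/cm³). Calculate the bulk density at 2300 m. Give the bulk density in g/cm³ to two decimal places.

2.54 g/cm³

Working in km (1 km = 1000 m; c in km⁻¹ = c in m⁻¹ × 1000):
Porosity at depth: n = 0.62·exp(−0.75×2.3) = 0.62×0.1782 = 0.1105
Bulk density: ρ_b = (1−n)ρ_g + n·ρ_f = 0.8895×2.72 + 0.1105×1.07
       = 2.420 + 0.118 = 2.538 g/cm³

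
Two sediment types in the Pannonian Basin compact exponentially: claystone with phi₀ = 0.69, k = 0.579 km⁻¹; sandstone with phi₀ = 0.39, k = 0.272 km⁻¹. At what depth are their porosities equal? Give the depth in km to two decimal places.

1.86 km

Set phi₀ₐ e^(−kₐz) = phi₀ᵦ e^(−kᵦz) ⇒ ln(phi₀ₐ/phi₀ᵦ) = (kₐ − kᵦ)·z
z = ln(0.69/0.39) / (0.579 − 0.272) = 0.5705 / 0.307 = 1.858 km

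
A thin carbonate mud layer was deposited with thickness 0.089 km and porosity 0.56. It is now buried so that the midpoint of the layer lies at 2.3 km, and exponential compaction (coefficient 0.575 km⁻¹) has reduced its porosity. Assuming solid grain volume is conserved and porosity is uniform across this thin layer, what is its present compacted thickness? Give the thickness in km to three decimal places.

0.046 km

Porosity at 2.3 km: n = 0.56·exp(−0.575×2.3) = 0.1492
Solid-volume conservation: h(1−n) = h₀(1−n₀) ⇒ h = h₀·(1−n₀)/(1−n)
h = 0.089 × (1 − 0.56)/(1 − 0.1492) = 0.089 × 0.5172 = 0.0460 km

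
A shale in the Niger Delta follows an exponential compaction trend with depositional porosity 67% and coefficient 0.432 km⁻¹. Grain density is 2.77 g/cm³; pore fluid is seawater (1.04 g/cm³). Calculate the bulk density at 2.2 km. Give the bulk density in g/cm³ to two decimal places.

2.32 g/cm³

Porosity at depth: n = 0.67·exp(−0.432×2.2) = 0.67×0.3866 = 0.2590
Bulk density: ρ_b = (1−n)ρ_g + n·ρ_f = 0.7410×2.77 + 0.2590×1.04
       = 2.053 + 0.269 = 2.322 g/cm³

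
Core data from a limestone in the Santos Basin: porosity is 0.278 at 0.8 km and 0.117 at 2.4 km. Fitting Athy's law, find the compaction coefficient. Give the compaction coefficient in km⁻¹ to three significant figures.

0.541 km⁻¹

Athy: φ(d) = φ₀ e^(−βd) ⇒ φ₁/φ₂ = e^{β(d₂−d₁)} ⇒ β = ln(φ₁/φ₂)/(d₂−d₁)
β = ln(0.278/0.117) / (2.4 − 0.8) = ln(2.376) / 1.6 = 0.8654 / 1.6 = 0.5409 km⁻¹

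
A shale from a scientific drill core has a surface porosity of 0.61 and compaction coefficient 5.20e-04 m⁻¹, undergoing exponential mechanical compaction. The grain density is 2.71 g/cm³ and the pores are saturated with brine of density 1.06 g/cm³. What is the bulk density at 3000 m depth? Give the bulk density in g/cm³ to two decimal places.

Working in km (1 km = 1000 m; β in km⁻¹ = β in m⁻¹ × 1000):
Porosity at depth: phi = 0.61·exp(−0.52×3) = 0.61×0.2101 = 0.1282
Bulk density: ρ_b = (1−phi)ρ_g + phi·ρ_f = 0.8718×2.71 + 0.1282×1.06
       = 2.363 + 0.136 = 2.498 g/cm³

2.50 g/cm³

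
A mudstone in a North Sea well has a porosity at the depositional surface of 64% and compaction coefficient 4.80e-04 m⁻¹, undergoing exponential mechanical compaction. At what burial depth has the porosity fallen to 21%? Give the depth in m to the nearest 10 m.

Working in km (1 km = 1000 m; c in km⁻¹ = c in m⁻¹ × 1000):
Invert Athy's law: z = ln(n₀/n) / c
z = ln(0.64/0.21) / 0.48 = ln(3.048) / 0.48 = 1.1144 / 0.48 = 2.322 km

2320 m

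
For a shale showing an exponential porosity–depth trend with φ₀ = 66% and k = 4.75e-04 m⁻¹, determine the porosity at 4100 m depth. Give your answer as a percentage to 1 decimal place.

Working in km (1 km = 1000 m; k in km⁻¹ = k in m⁻¹ × 1000):
φ = φ₀·exp(−k·z) = 0.66 × exp(−0.475 × 4.1) = 0.66 × exp(−1.947)
  = 0.66 × 0.1426 = 0.0941

9.4%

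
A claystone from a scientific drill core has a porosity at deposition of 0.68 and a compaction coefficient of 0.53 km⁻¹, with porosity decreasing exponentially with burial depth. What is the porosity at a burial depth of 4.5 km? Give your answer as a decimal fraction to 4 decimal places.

φ = φ₀·exp(−β·Z) = 0.68 × exp(−0.53 × 4.5) = 0.68 × exp(−2.385)
  = 0.68 × 0.0921 = 0.0626

0.0626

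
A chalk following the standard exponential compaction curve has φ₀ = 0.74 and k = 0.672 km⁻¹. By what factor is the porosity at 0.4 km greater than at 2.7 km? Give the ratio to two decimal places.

4.69

φ(Z₁)/φ(Z₂) = e^(−k·Z₁)/e^(−k·Z₂) = e^{k(Z₂−Z₁)}
= exp(0.672 × 2.3) = exp(1.546) = 4.6908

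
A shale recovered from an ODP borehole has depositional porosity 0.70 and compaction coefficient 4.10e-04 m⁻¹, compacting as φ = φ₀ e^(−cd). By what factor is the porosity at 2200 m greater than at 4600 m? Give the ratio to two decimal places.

2.68

Working in km (1 km = 1000 m; c in km⁻¹ = c in m⁻¹ × 1000):
φ(d₁)/φ(d₂) = e^(−c·d₁)/e^(−c·d₂) = e^{c(d₂−d₁)}
= exp(0.41 × 2.4) = exp(0.984) = 2.6751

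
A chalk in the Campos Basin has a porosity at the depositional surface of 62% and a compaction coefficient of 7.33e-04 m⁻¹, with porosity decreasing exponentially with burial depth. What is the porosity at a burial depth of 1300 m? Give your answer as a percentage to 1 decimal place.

Working in km (1 km = 1000 m; β in km⁻¹ = β in m⁻¹ × 1000):
n = n₀·exp(−β·d) = 0.62 × exp(−0.733 × 1.3) = 0.62 × exp(−0.9529)
  = 0.62 × 0.3856 = 0.2391

23.9%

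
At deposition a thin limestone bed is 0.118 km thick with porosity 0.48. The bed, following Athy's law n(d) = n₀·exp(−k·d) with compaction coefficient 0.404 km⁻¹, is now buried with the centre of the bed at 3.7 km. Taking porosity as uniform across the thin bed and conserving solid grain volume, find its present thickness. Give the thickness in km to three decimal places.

Porosity at 3.7 km: n = 0.48·exp(−0.404×3.7) = 0.1077
Solid-volume conservation: h(1−n) = h₀(1−n₀) ⇒ h = h₀·(1−n₀)/(1−n)
h = 0.118 × (1 − 0.48)/(1 − 0.1077) = 0.118 × 0.5827 = 0.0688 km

0.069 km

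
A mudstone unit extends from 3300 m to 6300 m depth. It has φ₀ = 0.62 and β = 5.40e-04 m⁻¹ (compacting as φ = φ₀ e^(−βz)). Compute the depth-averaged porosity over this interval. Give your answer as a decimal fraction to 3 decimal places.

Working in km (1 km = 1000 m; β in km⁻¹ = β in m⁻¹ × 1000):
⟨φ⟩ = (1/(z₂−z₁)) ∫ φ₀ e^(−βz) dz = φ₀·(e^(−β·z₁) − e^(−β·z₂)) / (β·(z₂−z₁))
e^(−0.54×3.3) = 0.1683; e^(−0.54×6.3) = 0.0333
⟨φ⟩ = 0.62 × (0.1683 − 0.0333) / (0.54 × 3) = 0.62 × 0.0833 = 0.0517

0.052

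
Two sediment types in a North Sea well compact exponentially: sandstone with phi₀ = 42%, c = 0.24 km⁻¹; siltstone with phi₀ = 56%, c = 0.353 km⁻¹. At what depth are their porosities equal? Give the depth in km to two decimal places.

2.55 km

Set phi₀ₐ e^(−cₐz) = phi₀ᵦ e^(−cᵦz) ⇒ ln(phi₀ₐ/phi₀ᵦ) = (cₐ − cᵦ)·z
z = ln(0.42/0.56) / (0.24 − 0.353) = -0.2877 / -0.113 = 2.546 km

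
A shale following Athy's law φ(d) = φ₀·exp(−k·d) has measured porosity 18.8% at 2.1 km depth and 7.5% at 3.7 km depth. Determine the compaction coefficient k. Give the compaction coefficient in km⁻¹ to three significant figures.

0.574 km⁻¹

Athy: φ(d) = φ₀ e^(−kd) ⇒ φ₁/φ₂ = e^{k(d₂−d₁)} ⇒ k = ln(φ₁/φ₂)/(d₂−d₁)
k = ln(0.188/0.075) / (3.7 − 2.1) = ln(2.507) / 1.6 = 0.9190 / 1.6 = 0.5743 km⁻¹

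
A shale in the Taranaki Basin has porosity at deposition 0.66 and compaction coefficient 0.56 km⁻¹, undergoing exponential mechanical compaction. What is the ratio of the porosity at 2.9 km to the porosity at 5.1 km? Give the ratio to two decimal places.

n(Z₁)/n(Z₂) = e^(−c·Z₁)/e^(−c·Z₂) = e^{c(Z₂−Z₁)}
= exp(0.56 × 2.2) = exp(1.232) = 3.4281

3.43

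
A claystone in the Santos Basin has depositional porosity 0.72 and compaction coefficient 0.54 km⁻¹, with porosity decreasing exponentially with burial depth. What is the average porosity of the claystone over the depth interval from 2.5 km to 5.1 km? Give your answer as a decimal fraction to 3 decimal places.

0.100

⟨n⟩ = (1/(Z₂−Z₁)) ∫ n₀ e^(−kZ) dZ = n₀·(e^(−k·Z₁) − e^(−k·Z₂)) / (k·(Z₂−Z₁))
e^(−0.54×2.5) = 0.2592; e^(−0.54×5.1) = 0.0637
⟨n⟩ = 0.72 × (0.2592 − 0.0637) / (0.54 × 2.6) = 0.72 × 0.1393 = 0.1003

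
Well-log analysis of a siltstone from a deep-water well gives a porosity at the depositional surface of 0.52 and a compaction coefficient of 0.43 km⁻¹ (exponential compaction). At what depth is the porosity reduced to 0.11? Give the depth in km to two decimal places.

Invert Athy's law: Z = ln(n₀/n) / β
Z = ln(0.52/0.11) / 0.43 = ln(4.727) / 0.43 = 1.5533 / 0.43 = 3.612 km

3.61 km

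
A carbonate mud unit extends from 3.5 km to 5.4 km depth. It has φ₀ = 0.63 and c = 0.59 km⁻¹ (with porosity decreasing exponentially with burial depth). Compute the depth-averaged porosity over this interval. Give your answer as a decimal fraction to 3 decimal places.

⟨φ⟩ = (1/(z₂−z₁)) ∫ φ₀ e^(−cz) dz = φ₀·(e^(−c·z₁) − e^(−c·z₂)) / (c·(z₂−z₁))
e^(−0.59×3.5) = 0.1268; e^(−0.59×5.4) = 0.0413
⟨φ⟩ = 0.63 × (0.1268 − 0.0413) / (0.59 × 1.9) = 0.63 × 0.0763 = 0.0480

0.048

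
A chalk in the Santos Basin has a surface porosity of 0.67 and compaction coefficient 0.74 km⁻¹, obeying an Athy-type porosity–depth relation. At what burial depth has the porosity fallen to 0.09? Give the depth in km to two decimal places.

Invert Athy's law: Z = ln(phi₀/phi) / c
Z = ln(0.67/0.09) / 0.74 = ln(7.444) / 0.74 = 2.0075 / 0.74 = 2.713 km

2.71 km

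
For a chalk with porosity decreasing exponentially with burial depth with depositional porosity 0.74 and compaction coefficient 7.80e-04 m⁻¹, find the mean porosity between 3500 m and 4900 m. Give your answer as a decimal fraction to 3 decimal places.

0.029

Working in km (1 km = 1000 m; β in km⁻¹ = β in m⁻¹ × 1000):
⟨phi⟩ = (1/(z₂−z₁)) ∫ phi₀ e^(−βz) dz = phi₀·(e^(−β·z₁) − e^(−β·z₂)) / (β·(z₂−z₁))
e^(−0.78×3.5) = 0.0652; e^(−0.78×4.9) = 0.0219
⟨phi⟩ = 0.74 × (0.0652 − 0.0219) / (0.78 × 1.4) = 0.74 × 0.0397 = 0.0294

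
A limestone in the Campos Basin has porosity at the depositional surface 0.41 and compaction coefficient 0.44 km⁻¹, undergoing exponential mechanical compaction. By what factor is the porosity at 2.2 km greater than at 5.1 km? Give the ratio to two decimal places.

3.58

phi(d₁)/phi(d₂) = e^(−β·d₁)/e^(−β·d₂) = e^{β(d₂−d₁)}
= exp(0.44 × 2.9) = exp(1.276) = 3.5823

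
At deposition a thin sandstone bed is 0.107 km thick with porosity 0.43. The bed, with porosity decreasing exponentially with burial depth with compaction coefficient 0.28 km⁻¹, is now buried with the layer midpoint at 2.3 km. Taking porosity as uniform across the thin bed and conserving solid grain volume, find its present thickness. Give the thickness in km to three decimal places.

Porosity at 2.3 km: φ = 0.43·exp(−0.28×2.3) = 0.2258
Solid-volume conservation: h(1−φ) = h₀(1−φ₀) ⇒ h = h₀·(1−φ₀)/(1−φ)
h = 0.107 × (1 − 0.43)/(1 − 0.2258) = 0.107 × 0.7363 = 0.0788 km

0.079 km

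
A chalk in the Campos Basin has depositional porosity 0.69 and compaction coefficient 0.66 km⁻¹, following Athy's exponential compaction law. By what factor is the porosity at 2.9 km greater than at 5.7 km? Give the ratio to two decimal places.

6.35

φ(d₁)/φ(d₂) = e^(−β·d₁)/e^(−β·d₂) = e^{β(d₂−d₁)}
= exp(0.66 × 2.8) = exp(1.848) = 6.3471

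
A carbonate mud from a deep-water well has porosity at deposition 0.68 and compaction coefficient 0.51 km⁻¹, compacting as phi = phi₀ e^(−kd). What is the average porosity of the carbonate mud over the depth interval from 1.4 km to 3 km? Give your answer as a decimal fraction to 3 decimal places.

⟨phi⟩ = (1/(d₂−d₁)) ∫ phi₀ e^(−kd) dd = phi₀·(e^(−k·d₁) − e^(−k·d₂)) / (k·(d₂−d₁))
e^(−0.51×1.4) = 0.4897; e^(−0.51×3) = 0.2165
⟨phi⟩ = 0.68 × (0.4897 − 0.2165) / (0.51 × 1.6) = 0.68 × 0.3347 = 0.2276

0.228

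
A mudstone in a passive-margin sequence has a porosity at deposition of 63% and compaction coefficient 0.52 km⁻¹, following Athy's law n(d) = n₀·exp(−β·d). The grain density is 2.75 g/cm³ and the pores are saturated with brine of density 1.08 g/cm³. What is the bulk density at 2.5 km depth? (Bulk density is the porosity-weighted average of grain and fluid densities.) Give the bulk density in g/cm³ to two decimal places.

2.46 g/cm³

Porosity at depth: n = 0.63·exp(−0.52×2.5) = 0.63×0.2725 = 0.1717
Bulk density: ρ_b = (1−n)ρ_g + n·ρ_f = 0.8283×2.75 + 0.1717×1.08
       = 2.278 + 0.185 = 2.463 g/cm³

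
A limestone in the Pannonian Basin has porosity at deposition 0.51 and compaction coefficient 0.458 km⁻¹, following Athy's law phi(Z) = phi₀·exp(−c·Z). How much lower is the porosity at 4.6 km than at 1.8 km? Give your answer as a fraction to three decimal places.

phi(1.8) = 0.51·e^(−0.458×1.8) = 0.2236
phi(4.6) = 0.51·e^(−0.458×4.6) = 0.0620
Δphi = 0.2236 − 0.0620 = 0.1616

0.162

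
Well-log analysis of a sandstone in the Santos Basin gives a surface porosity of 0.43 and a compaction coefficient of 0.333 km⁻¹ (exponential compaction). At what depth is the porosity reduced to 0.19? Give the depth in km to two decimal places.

Invert Athy's law: d = ln(n₀/n) / c
d = ln(0.43/0.19) / 0.333 = ln(2.263) / 0.333 = 0.8168 / 0.333 = 2.453 km

2.45 km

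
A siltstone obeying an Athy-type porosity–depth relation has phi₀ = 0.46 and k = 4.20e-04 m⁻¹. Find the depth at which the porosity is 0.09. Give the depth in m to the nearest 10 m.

Working in km (1 km = 1000 m; k in km⁻¹ = k in m⁻¹ × 1000):
Invert Athy's law: z = ln(phi₀/phi) / k
z = ln(0.46/0.09) / 0.42 = ln(5.111) / 0.42 = 1.6314 / 0.42 = 3.884 km

3880 m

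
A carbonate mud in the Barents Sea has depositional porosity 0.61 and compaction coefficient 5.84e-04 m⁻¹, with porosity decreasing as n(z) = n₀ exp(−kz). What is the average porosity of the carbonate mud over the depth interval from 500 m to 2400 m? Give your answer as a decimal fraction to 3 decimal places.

Working in km (1 km = 1000 m; k in km⁻¹ = k in m⁻¹ × 1000):
⟨n⟩ = (1/(z₂−z₁)) ∫ n₀ e^(−kz) dz = n₀·(e^(−k·z₁) − e^(−k·z₂)) / (k·(z₂−z₁))
e^(−0.584×0.5) = 0.7468; e^(−0.584×2.4) = 0.2462
⟨n⟩ = 0.61 × (0.7468 − 0.2462) / (0.584 × 1.9) = 0.61 × 0.4511 = 0.2752

0.275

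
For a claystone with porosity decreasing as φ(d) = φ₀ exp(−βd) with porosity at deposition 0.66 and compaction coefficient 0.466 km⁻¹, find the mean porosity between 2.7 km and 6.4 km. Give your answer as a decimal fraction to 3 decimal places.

0.089

⟨φ⟩ = (1/(d₂−d₁)) ∫ φ₀ e^(−βd) dd = φ₀·(e^(−β·d₁) − e^(−β·d₂)) / (β·(d₂−d₁))
e^(−0.466×2.7) = 0.2842; e^(−0.466×6.4) = 0.0507
⟨φ⟩ = 0.66 × (0.2842 − 0.0507) / (0.466 × 3.7) = 0.66 × 0.1354 = 0.0894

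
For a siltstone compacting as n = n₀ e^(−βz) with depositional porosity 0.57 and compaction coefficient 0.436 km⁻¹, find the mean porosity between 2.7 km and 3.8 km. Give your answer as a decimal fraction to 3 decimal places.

0.140

⟨n⟩ = (1/(z₂−z₁)) ∫ n₀ e^(−βz) dz = n₀·(e^(−β·z₁) − e^(−β·z₂)) / (β·(z₂−z₁))
e^(−0.436×2.7) = 0.3081; e^(−0.436×3.8) = 0.1907
⟨n⟩ = 0.57 × (0.3081 − 0.1907) / (0.436 × 1.1) = 0.57 × 0.2448 = 0.1395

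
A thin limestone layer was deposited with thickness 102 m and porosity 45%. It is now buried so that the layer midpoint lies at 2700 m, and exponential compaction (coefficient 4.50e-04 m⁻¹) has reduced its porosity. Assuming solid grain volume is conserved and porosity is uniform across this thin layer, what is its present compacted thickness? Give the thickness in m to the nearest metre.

Working in km (1 km = 1000 m; c in km⁻¹ = c in m⁻¹ × 1000):
Porosity at 2.7 km: φ = 0.45·exp(−0.45×2.7) = 0.1335
Solid-volume conservation: h(1−φ) = h₀(1−φ₀) ⇒ h = h₀·(1−φ₀)/(1−φ)
h = 0.102 × (1 − 0.45)/(1 − 0.1335) = 0.102 × 0.6348 = 0.0647 km

65 m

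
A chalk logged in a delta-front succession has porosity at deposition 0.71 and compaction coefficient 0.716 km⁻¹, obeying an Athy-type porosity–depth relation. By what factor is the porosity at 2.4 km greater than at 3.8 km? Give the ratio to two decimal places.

φ(Z₁)/φ(Z₂) = e^(−β·Z₁)/e^(−β·Z₂) = e^{β(Z₂−Z₁)}
= exp(0.716 × 1.4) = exp(1.002) = 2.7248

2.72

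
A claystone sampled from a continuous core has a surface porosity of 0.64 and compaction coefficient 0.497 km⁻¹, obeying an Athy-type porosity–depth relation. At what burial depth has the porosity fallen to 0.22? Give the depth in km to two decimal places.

Invert Athy's law: Z = ln(n₀/n) / β
Z = ln(0.64/0.22) / 0.497 = ln(2.909) / 0.497 = 1.0678 / 0.497 = 2.149 km

2.15 km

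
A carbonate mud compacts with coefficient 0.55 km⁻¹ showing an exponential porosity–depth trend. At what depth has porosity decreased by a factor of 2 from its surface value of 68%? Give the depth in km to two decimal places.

1.26 km

phi/phi₀ = 1/2 ⇒ exp(−k·d) = 1/2 ⇒ d = ln(2) / k
d = 0.6931 / 0.55 = 1.260 km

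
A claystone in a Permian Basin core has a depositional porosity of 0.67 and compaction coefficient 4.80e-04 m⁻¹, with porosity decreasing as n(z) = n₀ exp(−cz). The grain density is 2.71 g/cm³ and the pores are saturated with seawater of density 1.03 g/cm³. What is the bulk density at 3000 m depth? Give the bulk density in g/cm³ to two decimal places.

2.44 g/cm³

Working in km (1 km = 1000 m; c in km⁻¹ = c in m⁻¹ × 1000):
Porosity at depth: n = 0.67·exp(−0.48×3) = 0.67×0.2369 = 0.1587
Bulk density: ρ_b = (1−n)ρ_g + n·ρ_f = 0.8413×2.71 + 0.1587×1.03
       = 2.280 + 0.164 = 2.443 g/cm³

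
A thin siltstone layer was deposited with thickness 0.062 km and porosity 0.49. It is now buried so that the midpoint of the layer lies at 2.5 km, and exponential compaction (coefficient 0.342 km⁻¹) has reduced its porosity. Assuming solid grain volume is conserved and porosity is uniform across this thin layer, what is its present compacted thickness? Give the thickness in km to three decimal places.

Porosity at 2.5 km: phi = 0.49·exp(−0.342×2.5) = 0.2084
Solid-volume conservation: h(1−phi) = h₀(1−phi₀) ⇒ h = h₀·(1−phi₀)/(1−phi)
h = 0.062 × (1 − 0.49)/(1 − 0.2084) = 0.062 × 0.6443 = 0.0399 km

0.040 km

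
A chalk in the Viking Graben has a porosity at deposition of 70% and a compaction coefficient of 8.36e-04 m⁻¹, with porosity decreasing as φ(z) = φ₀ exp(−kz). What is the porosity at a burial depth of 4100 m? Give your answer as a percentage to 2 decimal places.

2.27%

Working in km (1 km = 1000 m; k in km⁻¹ = k in m⁻¹ × 1000):
φ = φ₀·exp(−k·z) = 0.7 × exp(−0.836 × 4.1) = 0.7 × exp(−3.428)
  = 0.7 × 0.0325 = 0.0227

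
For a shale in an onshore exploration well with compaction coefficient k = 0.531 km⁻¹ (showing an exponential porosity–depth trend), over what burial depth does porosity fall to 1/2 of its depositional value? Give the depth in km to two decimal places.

φ/φ₀ = 1/2 ⇒ exp(−k·d) = 1/2 ⇒ d = ln(2) / k
d = 0.6931 / 0.531 = 1.305 km

1.31 km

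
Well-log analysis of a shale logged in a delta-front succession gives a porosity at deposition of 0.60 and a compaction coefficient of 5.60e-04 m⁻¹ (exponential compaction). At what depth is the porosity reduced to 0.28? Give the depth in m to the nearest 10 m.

1360 m

Working in km (1 km = 1000 m; c in km⁻¹ = c in m⁻¹ × 1000):
Invert Athy's law: d = ln(n₀/n) / c
d = ln(0.6/0.28) / 0.56 = ln(2.143) / 0.56 = 0.7621 / 0.56 = 1.361 km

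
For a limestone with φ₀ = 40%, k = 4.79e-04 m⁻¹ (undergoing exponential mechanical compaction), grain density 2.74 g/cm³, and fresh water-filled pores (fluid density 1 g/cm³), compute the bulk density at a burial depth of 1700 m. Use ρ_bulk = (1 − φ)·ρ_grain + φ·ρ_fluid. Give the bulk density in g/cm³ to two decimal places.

Working in km (1 km = 1000 m; k in km⁻¹ = k in m⁻¹ × 1000):
Porosity at depth: φ = 0.4·exp(−0.479×1.7) = 0.4×0.4429 = 0.1772
Bulk density: ρ_b = (1−φ)ρ_g + φ·ρ_f = 0.8228×2.74 + 0.1772×1
       = 2.255 + 0.177 = 2.432 g/cm³

2.43 g/cm³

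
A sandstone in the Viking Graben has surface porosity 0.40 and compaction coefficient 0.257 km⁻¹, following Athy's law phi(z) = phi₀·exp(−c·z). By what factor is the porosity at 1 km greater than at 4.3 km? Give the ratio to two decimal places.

2.34

phi(z₁)/phi(z₂) = e^(−c·z₁)/e^(−c·z₂) = e^{c(z₂−z₁)}
= exp(0.257 × 3.3) = exp(0.8481) = 2.3352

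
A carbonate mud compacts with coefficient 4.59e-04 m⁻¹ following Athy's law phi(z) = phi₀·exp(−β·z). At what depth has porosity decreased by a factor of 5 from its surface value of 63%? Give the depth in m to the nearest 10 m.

3510 m

Working in km (1 km = 1000 m; β in km⁻¹ = β in m⁻¹ × 1000):
phi/phi₀ = 1/5 ⇒ exp(−β·z) = 1/5 ⇒ z = ln(5) / β
z = 1.6094 / 0.459 = 3.506 km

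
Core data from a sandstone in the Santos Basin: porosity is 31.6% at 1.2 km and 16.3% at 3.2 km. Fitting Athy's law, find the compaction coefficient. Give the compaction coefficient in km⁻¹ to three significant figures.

0.331 km⁻¹

Athy: phi(Z) = phi₀ e^(−kZ) ⇒ phi₁/phi₂ = e^{k(Z₂−Z₁)} ⇒ k = ln(phi₁/phi₂)/(Z₂−Z₁)
k = ln(0.316/0.163) / (3.2 − 1.2) = ln(1.939) / 2 = 0.6620 / 2 = 0.331 km⁻¹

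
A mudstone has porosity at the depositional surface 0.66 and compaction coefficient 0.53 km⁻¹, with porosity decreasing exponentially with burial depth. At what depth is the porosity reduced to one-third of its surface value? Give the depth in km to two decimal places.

n/n₀ = 1/3 ⇒ exp(−k·d) = 1/3 ⇒ d = ln(3) / k
d = 1.0986 / 0.53 = 2.073 km

2.07 km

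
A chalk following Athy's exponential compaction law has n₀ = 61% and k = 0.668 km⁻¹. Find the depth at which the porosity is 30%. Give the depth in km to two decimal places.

1.06 km

Invert Athy's law: z = ln(n₀/n) / k
z = ln(0.61/0.3) / 0.668 = ln(2.033) / 0.668 = 0.7097 / 0.668 = 1.062 km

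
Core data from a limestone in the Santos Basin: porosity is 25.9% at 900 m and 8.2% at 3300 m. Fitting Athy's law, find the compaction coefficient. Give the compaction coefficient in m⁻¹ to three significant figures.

Working in km (1 km = 1000 m; β in km⁻¹ = β in m⁻¹ × 1000):
Athy: phi(d) = phi₀ e^(−βd) ⇒ phi₁/phi₂ = e^{β(d₂−d₁)} ⇒ β = ln(phi₁/phi₂)/(d₂−d₁)
β = ln(0.259/0.082) / (3.3 − 0.9) = ln(3.159) / 2.4 = 1.1501 / 2.4 = 0.4792 km⁻¹

0.000479 m⁻¹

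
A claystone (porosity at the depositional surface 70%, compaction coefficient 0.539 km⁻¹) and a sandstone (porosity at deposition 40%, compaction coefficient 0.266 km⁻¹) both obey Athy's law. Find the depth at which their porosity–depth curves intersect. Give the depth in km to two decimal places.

Set n₀ₐ e^(−kₐd) = n₀ᵦ e^(−kᵦd) ⇒ ln(n₀ₐ/n₀ᵦ) = (kₐ − kᵦ)·d
d = ln(0.7/0.4) / (0.539 − 0.266) = 0.5596 / 0.273 = 2.050 km

2.05 km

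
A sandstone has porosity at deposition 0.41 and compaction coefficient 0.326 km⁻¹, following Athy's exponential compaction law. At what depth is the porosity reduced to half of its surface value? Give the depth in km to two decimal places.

2.13 km

n/n₀ = 1/2 ⇒ exp(−k·d) = 1/2 ⇒ d = ln(2) / k
d = 0.6931 / 0.326 = 2.126 km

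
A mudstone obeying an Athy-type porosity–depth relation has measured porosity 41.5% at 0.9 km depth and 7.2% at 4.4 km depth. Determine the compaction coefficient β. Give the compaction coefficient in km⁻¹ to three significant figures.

Athy: phi(Z) = phi₀ e^(−βZ) ⇒ phi₁/phi₂ = e^{β(Z₂−Z₁)} ⇒ β = ln(phi₁/phi₂)/(Z₂−Z₁)
β = ln(0.415/0.072) / (4.4 − 0.9) = ln(5.764) / 3.5 = 1.7516 / 3.5 = 0.5005 km⁻¹

0.500 km⁻¹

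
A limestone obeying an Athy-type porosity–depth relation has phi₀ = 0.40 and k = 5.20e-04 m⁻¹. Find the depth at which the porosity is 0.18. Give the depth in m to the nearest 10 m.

Working in km (1 km = 1000 m; k in km⁻¹ = k in m⁻¹ × 1000):
Invert Athy's law: d = ln(phi₀/phi) / k
d = ln(0.4/0.18) / 0.52 = ln(2.222) / 0.52 = 0.7985 / 0.52 = 1.536 km

1540 m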